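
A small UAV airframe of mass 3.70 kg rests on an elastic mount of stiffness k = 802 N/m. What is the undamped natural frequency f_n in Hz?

ω_n = √(k/m) = √(802.0/3.70) = √216.8 = 14.72 rad/s.
f_n = ω_n/(2π) = 14.72/6.283 = 2.343 Hz.

2.34 Hz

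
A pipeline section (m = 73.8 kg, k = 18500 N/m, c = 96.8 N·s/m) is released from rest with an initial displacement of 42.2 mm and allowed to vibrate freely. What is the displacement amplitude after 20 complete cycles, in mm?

ζ = c/(2√(km)) = 96.8/(2√(18500 × 73.8)) = 96.8/2337 = 0.04142.
Logarithmic decrement δ = 2πζ/√(1 − ζ²) = 2π × 0.04142/√(1 − 0.00172) = 0.2605.
After n cycles, x_n/x₀ = e^(−nδ), so x_20 = 42.2 × e^(−20 × 0.2605) = 42.2 × 0.005463 = 0.2305 mm.

0.231 mm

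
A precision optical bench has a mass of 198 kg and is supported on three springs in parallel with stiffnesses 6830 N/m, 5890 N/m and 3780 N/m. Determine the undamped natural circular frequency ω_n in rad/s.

9.13 rad/s

Parallel springs add: k_eq = 6830 + 5890 + 3780 = 16500 N/m.
ω_n = √(k_eq/m) = √(16500/198) = √83.33 = 9.129 rad/s.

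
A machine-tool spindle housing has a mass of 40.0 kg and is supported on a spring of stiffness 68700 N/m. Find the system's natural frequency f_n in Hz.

6.60 Hz

ω_n = √(k/m) = √(68700/40.0) = √1718 = 41.44 rad/s.
f_n = ω_n/(2π) = 41.44/6.283 = 6.596 Hz.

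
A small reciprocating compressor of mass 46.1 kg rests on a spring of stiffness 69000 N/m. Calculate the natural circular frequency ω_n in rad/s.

ω_n = √(k/m) = √(69000/46.1) = √1497 = 38.69 rad/s.

38.7 rad/s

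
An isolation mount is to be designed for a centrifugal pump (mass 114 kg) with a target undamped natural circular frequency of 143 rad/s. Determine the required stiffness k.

k = m·ω_n² = 114 × 143.0² = 114 × 20450 = 2331000 N/m.

2330000 N/m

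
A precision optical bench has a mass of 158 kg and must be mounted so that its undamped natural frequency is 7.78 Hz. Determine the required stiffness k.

378000 N/m

ω_n = 2πf_n = 2π × 7.78 = 48.88 rad/s.
k = m·ω_n² = 158 × 48.88² = 158 × 2390 = 377600 N/m.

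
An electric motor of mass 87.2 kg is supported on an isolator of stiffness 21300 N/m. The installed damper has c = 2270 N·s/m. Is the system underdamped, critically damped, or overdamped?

underdamped

c_c = 2√(k·m) = 2726 N·s/m; ζ = c/c_c = 2270/2726 = 0.833.
Since ζ < 1 the system is underdamped.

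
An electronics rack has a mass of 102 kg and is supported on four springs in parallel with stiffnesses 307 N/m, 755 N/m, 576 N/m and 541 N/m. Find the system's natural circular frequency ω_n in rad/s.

4.62 rad/s

Parallel springs add: k_eq = 307 + 755 + 576 + 541 = 2179 N/m.
ω_n = √(k_eq/m) = √(2179/102) = √21.36 = 4.622 rad/s.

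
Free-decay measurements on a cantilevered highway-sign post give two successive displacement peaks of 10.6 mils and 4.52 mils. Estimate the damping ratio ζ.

0.134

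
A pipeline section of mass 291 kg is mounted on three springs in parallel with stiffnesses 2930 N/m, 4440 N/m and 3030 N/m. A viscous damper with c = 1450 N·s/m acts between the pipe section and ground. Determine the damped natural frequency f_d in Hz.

Parallel springs add: k_eq = 2930 + 4440 + 3030 = 10400 N/m.
ω_n = √(k_eq/m) = √(10400/291) = 5.978 rad/s.
Critical damping c_c = 2√(k_eq·m) = 2√(10400 × 291) = 3479 N·s/m, so ζ = c/c_c = 1450/3479 = 0.4167.
ω_d = ω_n√(1 − ζ²) = 5.978 × √(1 − 0.174) = 5.434 rad/s.
f_d = ω_d/(2π) = 0.8649 Hz.

0.865 Hz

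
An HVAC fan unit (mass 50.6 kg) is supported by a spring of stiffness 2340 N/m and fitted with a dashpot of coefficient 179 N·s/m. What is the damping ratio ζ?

ω_n = √(k/m) = √(2340/50.6) = 6.800 rad/s.
Critical damping c_c = 2√(k·m) = 2√(2340 × 50.6) = 688.2 N·s/m, so ζ = c/c_c = 179/688.2 = 0.2601.

0.260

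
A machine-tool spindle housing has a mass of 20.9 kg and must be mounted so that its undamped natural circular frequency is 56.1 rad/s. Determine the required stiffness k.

65800 N/m

k = m·ω_n² = 20.9 × 56.10² = 20.9 × 3147 = 65780 N/m.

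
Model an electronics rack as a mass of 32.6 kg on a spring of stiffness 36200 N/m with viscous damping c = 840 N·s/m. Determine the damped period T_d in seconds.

ω_n = √(k/m) = √(36200/32.6) = 33.32 rad/s.
Critical damping c_c = 2√(k·m) = 2√(36200 × 32.6) = 2173 N·s/m, so ζ = c/c_c = 840/2173 = 0.3866.
ω_d = ω_n√(1 − ζ²) = 33.32 × √(1 − 0.149) = 30.73 rad/s.
T_d = 2π/ω_d = 0.2045 s.

0.204 s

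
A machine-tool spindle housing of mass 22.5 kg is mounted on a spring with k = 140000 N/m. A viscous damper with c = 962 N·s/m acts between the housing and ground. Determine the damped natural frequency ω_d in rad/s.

ω_n = √(k/m) = √(140000/22.5) = 78.88 rad/s.
Critical damping c_c = 2√(k·m) = 2√(140000 × 22.5) = 3550 N·s/m, so ζ = c/c_c = 962/3550 = 0.2710.
ω_d = ω_n√(1 − ζ²) = 78.88 × √(1 − 0.0734) = 75.93 rad/s.

75.9 rad/s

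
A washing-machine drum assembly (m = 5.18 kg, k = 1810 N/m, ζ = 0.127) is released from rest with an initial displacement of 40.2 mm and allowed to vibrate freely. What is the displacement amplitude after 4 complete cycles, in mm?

1.61 mm

Logarithmic decrement δ = 2πζ/√(1 − ζ²) = 2π × 0.1270/√(1 − 0.0161) = 0.8045.
After n cycles, x_n/x₀ = e^(−nδ), so x_4 = 40.2 × e^(−4 × 0.8045) = 40.2 × 0.04004 = 1.610 mm.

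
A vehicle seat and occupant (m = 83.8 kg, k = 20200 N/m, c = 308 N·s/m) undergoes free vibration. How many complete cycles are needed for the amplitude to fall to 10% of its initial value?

ζ = c/(2√(km)) = 308/(2√(20200 × 83.8)) = 308/2602 = 0.1184.
Logarithmic decrement δ = 2πζ/√(1 − ζ²) = 2π × 0.1184/√(1 − 0.0140) = 0.7490.
x_n/x₀ = e^(−nδ) ≤ 0.1; take ln: n ≥ ln(1/0.1)/δ = 2.303/0.7490 = 3.074.
So 4 complete cycles are required.

4 cycles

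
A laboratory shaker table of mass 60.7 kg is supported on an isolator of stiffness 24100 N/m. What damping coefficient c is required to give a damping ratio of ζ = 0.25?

c_c = 2√(k·m) = 2√(24100 × 60.7) = 2419 N·s/m.
c = ζ·c_c = 0.25 × 2419 = 604.7 N·s/m.

605 N·s/m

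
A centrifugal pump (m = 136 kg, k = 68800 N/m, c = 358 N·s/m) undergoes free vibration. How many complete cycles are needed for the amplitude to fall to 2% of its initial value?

11 cycles

ζ = c/(2√(km)) = 358/(2√(68800 × 136)) = 358/6118 = 0.05852.
Logarithmic decrement δ = 2πζ/√(1 − ζ²) = 2π × 0.05852/√(1 − 0.00342) = 0.3683.
x_n/x₀ = e^(−nδ) ≤ 0.02; take ln: n ≥ ln(1/0.02)/δ = 3.912/0.3683 = 10.62.
So 11 complete cycles are required.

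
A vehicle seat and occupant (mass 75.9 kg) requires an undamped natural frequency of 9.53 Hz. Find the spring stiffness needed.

272000 N/m

ω_n = 2πf_n = 2π × 9.53 = 59.88 rad/s.
k = m·ω_n² = 75.9 × 59.88² = 75.9 × 3585 = 272100 N/m.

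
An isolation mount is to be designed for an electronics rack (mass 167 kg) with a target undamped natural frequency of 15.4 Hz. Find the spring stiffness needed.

ω_n = 2πf_n = 2π × 15.4 = 96.76 rad/s.
k = m·ω_n² = 167 × 96.76² = 167 × 9363 = 1564000 N/m.

1560000 N/m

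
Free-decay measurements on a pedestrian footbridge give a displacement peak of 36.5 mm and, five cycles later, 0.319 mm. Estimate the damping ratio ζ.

0.149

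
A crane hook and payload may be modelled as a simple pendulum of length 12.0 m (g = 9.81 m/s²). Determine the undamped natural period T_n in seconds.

6.95 s

For a simple pendulum ω_n = √(g/L) = √(9.81/12.0) = √0.8175 = 0.9042 rad/s.
T_n = 2π/ω_n = 6.283/0.9042 = 6.949 s.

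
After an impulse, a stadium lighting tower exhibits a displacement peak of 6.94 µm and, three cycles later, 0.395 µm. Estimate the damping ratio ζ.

0.150

Logarithmic decrement δ = (1/n)·ln(x₀/x_n) = (1/3)·ln(6.94/0.395) = (1/3)·ln(17.57) = 0.9554.
ζ = δ/√(4π² + δ²) = 0.9554/√(39.48 + 0.913) = 0.9554/6.355 = 0.1503.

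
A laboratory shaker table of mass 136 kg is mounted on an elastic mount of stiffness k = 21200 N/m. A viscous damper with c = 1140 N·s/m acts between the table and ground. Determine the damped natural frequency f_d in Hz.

1.87 Hz

ω_n = √(k/m) = √(21200/136) = 12.49 rad/s.
Critical damping c_c = 2√(k·m) = 2√(21200 × 136) = 3396 N·s/m, so ζ = c/c_c = 1140/3396 = 0.3357.
ω_d = ω_n√(1 − ζ²) = 12.49 × √(1 − 0.113) = 11.76 rad/s.
f_d = ω_d/(2π) = 1.872 Hz.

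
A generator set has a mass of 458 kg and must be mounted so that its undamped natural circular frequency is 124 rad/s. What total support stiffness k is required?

7040000 N/m

k = m·ω_n² = 458 × 124.0² = 458 × 15380 = 7042000 N/m.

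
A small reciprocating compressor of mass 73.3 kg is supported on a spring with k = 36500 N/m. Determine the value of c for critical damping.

3270 N·s/m

c_c = 2√(k·m) = 2√(36500 × 73.3) = 2 × 1636 = 3271 N·s/m.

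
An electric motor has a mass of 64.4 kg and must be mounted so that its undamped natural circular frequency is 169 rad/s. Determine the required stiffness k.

1840000 N/m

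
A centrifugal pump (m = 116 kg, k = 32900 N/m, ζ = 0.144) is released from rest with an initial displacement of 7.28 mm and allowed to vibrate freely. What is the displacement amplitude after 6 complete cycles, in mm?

Logarithmic decrement δ = 2πζ/√(1 − ζ²) = 2π × 0.1440/√(1 − 0.0207) = 0.9143.
After n cycles, x_n/x₀ = e^(−nδ), so x_6 = 7.28 × e^(−6 × 0.9143) = 7.28 × 0.004145 = 0.03018 mm.

0.0302 mm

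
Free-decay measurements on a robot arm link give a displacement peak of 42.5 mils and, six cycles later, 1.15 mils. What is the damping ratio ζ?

0.0953

Logarithmic decrement δ = (1/n)·ln(x₀/x_n) = (1/6)·ln(42.5/1.15) = (1/6)·ln(36.96) = 0.6016.
ζ = δ/√(4π² + δ²) = 0.6016/√(39.48 + 0.362) = 0.6016/6.312 = 0.09532.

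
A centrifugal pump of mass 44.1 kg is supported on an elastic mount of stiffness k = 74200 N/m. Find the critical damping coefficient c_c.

3620 N·s/m

c_c = 2√(k·m) = 2√(74200 × 44.1) = 2 × 1809 = 3618 N·s/m.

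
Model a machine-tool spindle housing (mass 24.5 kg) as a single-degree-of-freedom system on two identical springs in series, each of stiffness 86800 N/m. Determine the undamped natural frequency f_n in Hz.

6.70 Hz

Series springs: 1/k_eq = 2/86800, so k_eq = 86800/2 = 43400 N/m.
ω_n = √(k_eq/m) = √(43400/24.5) = √1771 = 42.09 rad/s.
f_n = ω_n/(2π) = 42.09/6.283 = 6.699 Hz.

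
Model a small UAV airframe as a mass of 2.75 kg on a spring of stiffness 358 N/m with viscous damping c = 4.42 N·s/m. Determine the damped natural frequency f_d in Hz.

ω_n = √(k/m) = √(358.0/2.75) = 11.41 rad/s.
Critical damping c_c = 2√(k·m) = 2√(358.0 × 2.75) = 62.75 N·s/m, so ζ = c/c_c = 4.42/62.75 = 0.07043.
ω_d = ω_n√(1 − ζ²) = 11.41 × √(1 − 0.00496) = 11.38 rad/s.
f_d = ω_d/(2π) = 1.811 Hz.

1.81 Hz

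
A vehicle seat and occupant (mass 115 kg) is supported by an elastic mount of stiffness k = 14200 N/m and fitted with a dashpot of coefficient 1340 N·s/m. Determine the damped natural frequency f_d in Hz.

1.51 Hz

ω_n = √(k/m) = √(14200/115) = 11.11 rad/s.
Critical damping c_c = 2√(k·m) = 2√(14200 × 115) = 2556 N·s/m, so ζ = c/c_c = 1340/2556 = 0.5243.
ω_d = ω_n√(1 − ζ²) = 11.11 × √(1 − 0.275) = 9.462 rad/s.
f_d = ω_d/(2π) = 1.506 Hz.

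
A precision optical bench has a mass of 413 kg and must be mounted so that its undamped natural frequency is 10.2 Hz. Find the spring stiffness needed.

1700000 N/m

ω_n = 2πf_n = 2π × 10.2 = 64.09 rad/s.
k = m·ω_n² = 413 × 64.09² = 413 × 4107 = 1696000 N/m.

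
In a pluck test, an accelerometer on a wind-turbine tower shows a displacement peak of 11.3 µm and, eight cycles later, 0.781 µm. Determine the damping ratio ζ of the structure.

0.0531

Logarithmic decrement δ = (1/n)·ln(x₀/x_n) = (1/8)·ln(11.3/0.781) = (1/8)·ln(14.47) = 0.3340.
ζ = δ/√(4π² + δ²) = 0.3340/√(39.48 + 0.112) = 0.3340/6.292 = 0.05308.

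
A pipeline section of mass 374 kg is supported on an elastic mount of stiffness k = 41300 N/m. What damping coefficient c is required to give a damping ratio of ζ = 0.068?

c_c = 2√(k·m) = 2√(41300 × 374) = 7860 N·s/m.
c = ζ·c_c = 0.068 × 7860 = 534.5 N·s/m.

535 N·s/m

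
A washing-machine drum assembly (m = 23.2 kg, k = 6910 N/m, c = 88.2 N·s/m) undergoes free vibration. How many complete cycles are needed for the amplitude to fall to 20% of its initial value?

3 cycles

ζ = c/(2√(km)) = 88.2/(2√(6910 × 23.2)) = 88.2/800.8 = 0.1101.
Logarithmic decrement δ = 2πζ/√(1 − ζ²) = 2π × 0.1101/√(1 − 0.0121) = 0.6963.
x_n/x₀ = e^(−nδ) ≤ 0.2; take ln: n ≥ ln(1/0.2)/δ = 1.609/0.6963 = 2.311.
So 3 complete cycles are required.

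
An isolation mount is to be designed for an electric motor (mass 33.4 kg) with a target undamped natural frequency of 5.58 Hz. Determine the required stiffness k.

41100 N/m

ω_n = 2πf_n = 2π × 5.58 = 35.06 rad/s.
k = m·ω_n² = 33.4 × 35.06² = 33.4 × 1229 = 41060 N/m.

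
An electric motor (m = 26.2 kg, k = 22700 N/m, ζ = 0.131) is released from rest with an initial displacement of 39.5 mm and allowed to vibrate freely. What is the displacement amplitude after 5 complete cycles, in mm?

Logarithmic decrement δ = 2πζ/√(1 − ζ²) = 2π × 0.1310/√(1 − 0.0172) = 0.8303.
After n cycles, x_n/x₀ = e^(−nδ), so x_5 = 39.5 × e^(−5 × 0.8303) = 39.5 × 0.01574 = 0.6219 mm.

0.622 mm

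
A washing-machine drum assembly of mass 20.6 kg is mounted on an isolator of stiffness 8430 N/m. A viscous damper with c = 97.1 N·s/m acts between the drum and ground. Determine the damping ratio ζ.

0.117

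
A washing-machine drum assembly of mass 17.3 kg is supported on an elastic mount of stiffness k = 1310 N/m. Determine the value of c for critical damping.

c_c = 2√(k·m) = 2√(1310 × 17.3) = 2 × 150.5 = 301.1 N·s/m.

301 N·s/m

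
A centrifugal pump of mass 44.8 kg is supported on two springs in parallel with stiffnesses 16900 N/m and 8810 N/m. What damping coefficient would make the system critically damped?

Parallel springs add: k_eq = 16900 + 8810 = 25710 N/m.
c_c = 2√(k_eq·m) = 2√(25710 × 44.8) = 2 × 1073 = 2146 N·s/m.

2150 N·s/m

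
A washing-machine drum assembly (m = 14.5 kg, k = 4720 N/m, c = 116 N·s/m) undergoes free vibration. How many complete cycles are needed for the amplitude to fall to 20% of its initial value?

ζ = c/(2√(km)) = 116/(2√(4720 × 14.5)) = 116/523.2 = 0.2217.
Logarithmic decrement δ = 2πζ/√(1 − ζ²) = 2π × 0.2217/√(1 − 0.0492) = 1.429.
x_n/x₀ = e^(−nδ) ≤ 0.2; take ln: n ≥ ln(1/0.2)/δ = 1.609/1.429 = 1.127.
So 2 complete cycles are required.

2 cycles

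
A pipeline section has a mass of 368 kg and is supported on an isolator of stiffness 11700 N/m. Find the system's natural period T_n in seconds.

1.11 s

ω_n = √(k/m) = √(11700/368) = √31.79 = 5.639 rad/s.
T_n = 2π/ω_n = 6.283/5.639 = 1.114 s.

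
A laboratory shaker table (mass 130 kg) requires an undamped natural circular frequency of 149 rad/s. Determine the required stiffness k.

k = m·ω_n² = 130 × 149.0² = 130 × 22200 = 2886000 N/m.

2890000 N/m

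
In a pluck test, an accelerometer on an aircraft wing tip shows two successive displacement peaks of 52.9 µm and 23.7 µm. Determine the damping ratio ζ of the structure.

0.127

Logarithmic decrement δ = (1/n)·ln(x₀/x_n) = (1/1)·ln(52.9/23.7) = (1/1)·ln(2.232) = 0.8029.
ζ = δ/√(4π² + δ²) = 0.8029/√(39.48 + 0.645) = 0.8029/6.334 = 0.1268.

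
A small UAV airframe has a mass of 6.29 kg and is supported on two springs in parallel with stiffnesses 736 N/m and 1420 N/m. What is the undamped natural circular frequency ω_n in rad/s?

18.5 rad/s

Parallel springs add: k_eq = 736 + 1420 = 2156 N/m.
ω_n = √(k_eq/m) = √(2156/6.29) = √342.8 = 18.51 rad/s.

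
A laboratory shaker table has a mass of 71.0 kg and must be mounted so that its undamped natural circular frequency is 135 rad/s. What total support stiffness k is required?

1290000 N/m

k = m·ω_n² = 71.0 × 135.0² = 71.0 × 18220 = 1294000 N/m.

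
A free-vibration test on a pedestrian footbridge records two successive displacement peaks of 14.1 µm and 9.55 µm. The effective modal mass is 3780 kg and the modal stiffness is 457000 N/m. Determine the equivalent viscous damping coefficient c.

Logarithmic decrement δ = (1/n)·ln(x₀/x_n) = (1/1)·ln(14.1/9.55) = (1/1)·ln(1.476) = 0.3896.
ζ = δ/√(4π² + δ²) = 0.3896/√(39.48 + 0.152) = 0.3896/6.295 = 0.06189.
c = ζ · 2√(km) = 0.06189 × 2√(457000 × 3780) = 0.06189 × 83130 = 5145 N·s/m.

5140 N·s/m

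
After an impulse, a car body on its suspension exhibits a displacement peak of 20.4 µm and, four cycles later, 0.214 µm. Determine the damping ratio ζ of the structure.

0.178

Logarithmic decrement δ = (1/n)·ln(x₀/x_n) = (1/4)·ln(20.4/0.214) = (1/4)·ln(95.33) = 1.139.
ζ = δ/√(4π² + δ²) = 1.139/√(39.48 + 1.30) = 1.139/6.386 = 0.1784.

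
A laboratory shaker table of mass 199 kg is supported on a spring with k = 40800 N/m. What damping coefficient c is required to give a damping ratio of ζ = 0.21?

c_c = 2√(k·m) = 2√(40800 × 199) = 5699 N·s/m.
c = ζ·c_c = 0.21 × 5699 = 1197 N·s/m.

1200 N·s/m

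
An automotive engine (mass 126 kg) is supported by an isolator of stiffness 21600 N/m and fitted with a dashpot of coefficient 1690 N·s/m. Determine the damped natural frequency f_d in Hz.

ω_n = √(k/m) = √(21600/126) = 13.09 rad/s.
Critical damping c_c = 2√(k·m) = 2√(21600 × 126) = 3299 N·s/m, so ζ = c/c_c = 1690/3299 = 0.5122.
ω_d = ω_n√(1 − ζ²) = 13.09 × √(1 − 0.262) = 11.25 rad/s.
f_d = ω_d/(2π) = 1.790 Hz.

1.79 Hz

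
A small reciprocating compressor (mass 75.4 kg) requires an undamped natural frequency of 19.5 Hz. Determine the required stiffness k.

ω_n = 2πf_n = 2π × 19.5 = 122.5 rad/s.
k = m·ω_n² = 75.4 × 122.5² = 75.4 × 15010 = 1132000 N/m.

1130000 N/m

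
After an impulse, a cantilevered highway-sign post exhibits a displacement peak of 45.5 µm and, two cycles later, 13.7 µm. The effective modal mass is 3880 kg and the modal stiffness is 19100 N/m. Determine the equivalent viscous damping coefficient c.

Logarithmic decrement δ = (1/n)·ln(x₀/x_n) = (1/2)·ln(45.5/13.7) = (1/2)·ln(3.321) = 0.6002.
ζ = δ/√(4π² + δ²) = 0.6002/√(39.48 + 0.360) = 0.6002/6.312 = 0.09509.
c = ζ · 2√(km) = 0.09509 × 2√(19100 × 3880) = 0.09509 × 17220 = 1637 N·s/m.

1640 N·s/m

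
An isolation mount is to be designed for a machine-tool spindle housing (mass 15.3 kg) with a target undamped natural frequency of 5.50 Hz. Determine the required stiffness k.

18300 N/m

ω_n = 2πf_n = 2π × 5.50 = 34.56 rad/s.
k = m·ω_n² = 15.3 × 34.56² = 15.3 × 1194 = 18270 N/m.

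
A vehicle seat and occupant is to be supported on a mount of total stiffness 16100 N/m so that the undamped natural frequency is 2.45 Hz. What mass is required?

67.9 kg

ω_n = 2πf_n = 2π × 2.45 = 15.39 rad/s.
m = k/ω_n² = 16100/15.39² = 16100/237.0 = 67.94 kg.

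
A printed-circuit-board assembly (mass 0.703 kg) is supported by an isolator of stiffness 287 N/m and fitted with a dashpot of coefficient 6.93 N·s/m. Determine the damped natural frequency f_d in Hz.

ω_n = √(k/m) = √(287.0/0.703) = 20.21 rad/s.
Critical damping c_c = 2√(k·m) = 2√(287.0 × 0.703) = 28.41 N·s/m, so ζ = c/c_c = 6.93/28.41 = 0.2439.
ω_d = ω_n√(1 − ζ²) = 20.21 × √(1 − 0.0595) = 19.59 rad/s.
f_d = ω_d/(2π) = 3.119 Hz.

3.12 Hz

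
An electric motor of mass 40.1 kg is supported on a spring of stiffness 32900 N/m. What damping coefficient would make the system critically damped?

c_c = 2√(k·m) = 2√(32900 × 40.1) = 2 × 1149 = 2297 N·s/m.

2300 N·s/m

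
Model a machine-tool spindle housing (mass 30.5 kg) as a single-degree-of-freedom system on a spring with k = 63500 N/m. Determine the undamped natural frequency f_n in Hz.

ω_n = √(k/m) = √(63500/30.5) = √2082 = 45.63 rad/s.
f_n = ω_n/(2π) = 45.63/6.283 = 7.262 Hz.

7.26 Hz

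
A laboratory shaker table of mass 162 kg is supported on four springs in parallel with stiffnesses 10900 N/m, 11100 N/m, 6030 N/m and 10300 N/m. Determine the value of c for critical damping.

4980 N·s/m

Parallel springs add: k_eq = 10900 + 11100 + 6030 + 10300 = 38330 N/m.
c_c = 2√(k_eq·m) = 2√(38330 × 162) = 2 × 2492 = 4984 N·s/m.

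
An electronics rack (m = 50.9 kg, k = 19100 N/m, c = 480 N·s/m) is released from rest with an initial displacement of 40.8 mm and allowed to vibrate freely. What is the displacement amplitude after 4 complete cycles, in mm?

ζ = c/(2√(km)) = 480/(2√(19100 × 50.9)) = 480/1972 = 0.2434.
Logarithmic decrement δ = 2πζ/√(1 − ζ²) = 2π × 0.2434/√(1 − 0.0592) = 1.577.
After n cycles, x_n/x₀ = e^(−nδ), so x_4 = 40.8 × e^(−4 × 1.577) = 40.8 × 0.001823 = 0.07438 mm.

0.0744 mm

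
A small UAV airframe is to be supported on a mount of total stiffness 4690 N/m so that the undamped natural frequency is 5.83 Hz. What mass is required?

ω_n = 2πf_n = 2π × 5.83 = 36.63 rad/s.
m = k/ω_n² = 4690/36.63² = 4690/1342 = 3.495 kg.

3.50 kg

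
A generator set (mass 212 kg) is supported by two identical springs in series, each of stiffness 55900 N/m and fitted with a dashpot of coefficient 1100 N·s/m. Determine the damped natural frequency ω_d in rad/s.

11.2 rad/s

Series springs: 1/k_eq = 2/55900, so k_eq = 55900/2 = 27950 N/m.
ω_n = √(k_eq/m) = √(27950/212) = 11.48 rad/s.
Critical damping c_c = 2√(k_eq·m) = 2√(27950 × 212) = 4868 N·s/m, so ζ = c/c_c = 1100/4868 = 0.2259.
ω_d = ω_n√(1 − ζ²) = 11.48 × √(1 − 0.0511) = 11.19 rad/s.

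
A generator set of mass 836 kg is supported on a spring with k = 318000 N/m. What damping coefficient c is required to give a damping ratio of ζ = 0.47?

15300 N·s/m

c_c = 2√(k·m) = 2√(318000 × 836) = 32610 N·s/m.
c = ζ·c_c = 0.47 × 32610 = 15330 N·s/m.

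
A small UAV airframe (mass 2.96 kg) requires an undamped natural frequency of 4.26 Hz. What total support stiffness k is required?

2120 N/m

ω_n = 2πf_n = 2π × 4.26 = 26.77 rad/s.
k = m·ω_n² = 2.96 × 26.77² = 2.96 × 716.4 = 2121 N/m.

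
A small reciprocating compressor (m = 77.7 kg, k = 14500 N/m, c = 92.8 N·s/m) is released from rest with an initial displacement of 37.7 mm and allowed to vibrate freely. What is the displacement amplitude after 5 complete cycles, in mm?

9.54 mm

ζ = c/(2√(km)) = 92.8/(2√(14500 × 77.7)) = 92.8/2123 = 0.04371.
Logarithmic decrement δ = 2πζ/√(1 − ζ²) = 2π × 0.04371/√(1 − 0.00191) = 0.2749.
After n cycles, x_n/x₀ = e^(−nδ), so x_5 = 37.7 × e^(−5 × 0.2749) = 37.7 × 0.2529 = 9.535 mm.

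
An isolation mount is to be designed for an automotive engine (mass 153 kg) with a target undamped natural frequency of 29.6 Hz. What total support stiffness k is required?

5290000 N/m

ω_n = 2πf_n = 2π × 29.6 = 186.0 rad/s.
k = m·ω_n² = 153 × 186.0² = 153 × 34590 = 5292000 N/m.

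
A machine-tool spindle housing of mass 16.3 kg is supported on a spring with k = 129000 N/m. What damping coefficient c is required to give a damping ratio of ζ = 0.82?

c_c = 2√(k·m) = 2√(129000 × 16.3) = 2900 N·s/m.
c = ζ·c_c = 0.82 × 2900 = 2378 N·s/m.

2380 N·s/m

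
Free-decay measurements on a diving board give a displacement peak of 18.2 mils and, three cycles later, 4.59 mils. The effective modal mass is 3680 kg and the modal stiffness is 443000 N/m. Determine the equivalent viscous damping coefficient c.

5890 N·s/m

Logarithmic decrement δ = (1/n)·ln(x₀/x_n) = (1/3)·ln(18.2/4.59) = (1/3)·ln(3.965) = 0.4592.
ζ = δ/√(4π² + δ²) = 0.4592/√(39.48 + 0.211) = 0.4592/6.300 = 0.07289.
c = ζ · 2√(km) = 0.07289 × 2√(443000 × 3680) = 0.07289 × 80750 = 5886 N·s/m.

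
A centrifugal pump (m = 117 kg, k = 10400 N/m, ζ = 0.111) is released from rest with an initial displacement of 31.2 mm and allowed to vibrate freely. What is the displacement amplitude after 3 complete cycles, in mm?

3.80 mm

Logarithmic decrement δ = 2πζ/√(1 − ζ²) = 2π × 0.1110/√(1 − 0.0123) = 0.7018.
After n cycles, x_n/x₀ = e^(−nδ), so x_3 = 31.2 × e^(−3 × 0.7018) = 31.2 × 0.1218 = 3.800 mm.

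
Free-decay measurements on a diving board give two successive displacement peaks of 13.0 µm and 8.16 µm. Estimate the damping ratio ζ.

Logarithmic decrement δ = (1/n)·ln(x₀/x_n) = (1/1)·ln(13.0/8.16) = (1/1)·ln(1.593) = 0.4657.
ζ = δ/√(4π² + δ²) = 0.4657/√(39.48 + 0.217) = 0.4657/6.300 = 0.07392.

0.0739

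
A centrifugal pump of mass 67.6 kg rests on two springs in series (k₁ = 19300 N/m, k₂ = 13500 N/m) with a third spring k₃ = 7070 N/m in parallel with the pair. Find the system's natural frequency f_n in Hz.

2.37 Hz

Series pair: k_s = k₁k₂/(k₁+k₂) = (19300)(13500)/(19300 + 13500) = 7944 N/m. In parallel with k₃: k_eq = 7944 + 7070 = 15010 N/m.
ω_n = √(k_eq/m) = √(15010/67.6) = √222.1 = 14.90 rad/s.
f_n = ω_n/(2π) = 14.90/6.283 = 2.372 Hz.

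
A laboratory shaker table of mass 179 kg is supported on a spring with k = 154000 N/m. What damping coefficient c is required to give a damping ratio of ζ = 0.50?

c_c = 2√(k·m) = 2√(154000 × 179) = 10500 N·s/m.
c = ζ·c_c = 0.50 × 10500 = 5250 N·s/m.

5250 N·s/m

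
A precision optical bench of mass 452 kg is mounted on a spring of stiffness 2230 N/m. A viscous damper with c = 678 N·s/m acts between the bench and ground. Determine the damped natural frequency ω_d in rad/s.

2.09 rad/s

ω_n = √(k/m) = √(2230/452) = 2.221 rad/s.
Critical damping c_c = 2√(k·m) = 2√(2230 × 452) = 2008 N·s/m, so ζ = c/c_c = 678/2008 = 0.3377.
ω_d = ω_n√(1 − ζ²) = 2.221 × √(1 − 0.114) = 2.091 rad/s.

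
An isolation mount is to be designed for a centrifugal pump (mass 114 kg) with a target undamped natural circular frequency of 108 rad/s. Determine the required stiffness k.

1330000 N/m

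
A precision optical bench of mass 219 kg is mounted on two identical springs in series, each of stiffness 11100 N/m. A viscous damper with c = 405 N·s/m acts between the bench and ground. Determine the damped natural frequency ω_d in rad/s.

4.95 rad/s

Series springs: 1/k_eq = 2/11100, so k_eq = 11100/2 = 5550 N/m.
ω_n = √(k_eq/m) = √(5550/219) = 5.034 rad/s.
Critical damping c_c = 2√(k_eq·m) = 2√(5550 × 219) = 2205 N·s/m, so ζ = c/c_c = 405/2205 = 0.1837.
ω_d = ω_n√(1 − ζ²) = 5.034 × √(1 − 0.0337) = 4.948 rad/s.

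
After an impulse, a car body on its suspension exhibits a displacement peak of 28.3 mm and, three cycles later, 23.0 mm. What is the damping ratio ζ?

0.0110

Logarithmic decrement δ = (1/n)·ln(x₀/x_n) = (1/3)·ln(28.3/23.0) = (1/3)·ln(1.230) = 0.06912.
ζ = δ/√(4π² + δ²) = 0.06912/√(39.48 + 0.00478) = 0.06912/6.284 = 0.01100.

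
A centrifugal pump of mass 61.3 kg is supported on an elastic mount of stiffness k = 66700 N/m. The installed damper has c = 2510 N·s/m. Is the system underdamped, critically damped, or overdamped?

underdamped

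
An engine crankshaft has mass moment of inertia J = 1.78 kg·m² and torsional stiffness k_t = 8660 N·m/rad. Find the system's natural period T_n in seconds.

0.0901 s

ω_n = √(k_t/J) = √(8660/1.78) = √4865 = 69.75 rad/s.
T_n = 2π/ω_n = 6.283/69.75 = 0.09008 s.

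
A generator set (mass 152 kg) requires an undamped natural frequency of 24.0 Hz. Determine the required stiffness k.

3460000 N/m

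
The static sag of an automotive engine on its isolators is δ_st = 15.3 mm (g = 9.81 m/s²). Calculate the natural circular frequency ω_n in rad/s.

ω_n = √(g/δ_st) = √(9.81/0.0153) = √641.2 = 25.32 rad/s.

25.3 rad/s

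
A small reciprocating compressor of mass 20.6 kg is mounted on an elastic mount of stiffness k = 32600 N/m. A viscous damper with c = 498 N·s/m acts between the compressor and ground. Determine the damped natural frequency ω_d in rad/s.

37.9 rad/s

ω_n = √(k/m) = √(32600/20.6) = 39.78 rad/s.
Critical damping c_c = 2√(k·m) = 2√(32600 × 20.6) = 1639 N·s/m, so ζ = c/c_c = 498/1639 = 0.3038.
ω_d = ω_n√(1 − ζ²) = 39.78 × √(1 − 0.0923) = 37.90 rad/s.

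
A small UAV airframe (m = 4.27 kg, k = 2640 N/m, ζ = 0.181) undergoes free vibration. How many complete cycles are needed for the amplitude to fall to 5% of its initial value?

Logarithmic decrement δ = 2πζ/√(1 − ζ²) = 2π × 0.1810/√(1 − 0.0328) = 1.156.
x_n/x₀ = e^(−nδ) ≤ 0.05; take ln: n ≥ ln(1/0.05)/δ = 2.996/1.156 = 2.591.
So 3 complete cycles are required.

3 cycles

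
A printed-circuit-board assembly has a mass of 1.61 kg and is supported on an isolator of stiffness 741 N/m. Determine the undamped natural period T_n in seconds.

0.293 s

ω_n = √(k/m) = √(741.0/1.61) = √460.2 = 21.45 rad/s.
T_n = 2π/ω_n = 6.283/21.45 = 0.2929 s.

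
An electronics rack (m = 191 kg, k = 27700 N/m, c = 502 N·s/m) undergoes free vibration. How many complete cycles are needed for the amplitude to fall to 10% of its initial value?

ζ = c/(2√(km)) = 502/(2√(27700 × 191)) = 502/4600 = 0.1091.
Logarithmic decrement δ = 2πζ/√(1 − ζ²) = 2π × 0.1091/√(1 − 0.0119) = 0.6898.
x_n/x₀ = e^(−nδ) ≤ 0.1; take ln: n ≥ ln(1/0.1)/δ = 2.303/0.6898 = 3.338.
So 4 complete cycles are required.

4 cycles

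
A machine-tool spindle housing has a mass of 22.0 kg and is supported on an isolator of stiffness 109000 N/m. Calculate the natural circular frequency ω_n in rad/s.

70.4 rad/s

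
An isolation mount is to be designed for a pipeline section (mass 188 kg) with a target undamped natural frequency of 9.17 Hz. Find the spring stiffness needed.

ω_n = 2πf_n = 2π × 9.17 = 57.62 rad/s.
k = m·ω_n² = 188 × 57.62² = 188 × 3320 = 624100 N/m.

624000 N/m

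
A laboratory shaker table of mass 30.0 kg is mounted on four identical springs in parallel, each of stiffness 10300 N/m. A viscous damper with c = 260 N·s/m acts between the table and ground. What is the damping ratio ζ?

0.117

Parallel springs add: k_eq = 4 × 10300 = 41200 N/m.
ω_n = √(k_eq/m) = √(41200/30.0) = 37.06 rad/s.
Critical damping c_c = 2√(k_eq·m) = 2√(41200 × 30.0) = 2224 N·s/m, so ζ = c/c_c = 260/2224 = 0.1169.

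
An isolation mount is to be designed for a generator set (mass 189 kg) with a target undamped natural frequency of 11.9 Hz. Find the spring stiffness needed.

1060000 N/m

ω_n = 2πf_n = 2π × 11.9 = 74.77 rad/s.
k = m·ω_n² = 189 × 74.77² = 189 × 5591 = 1057000 N/m.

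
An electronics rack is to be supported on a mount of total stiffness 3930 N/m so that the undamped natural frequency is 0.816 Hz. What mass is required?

ω_n = 2πf_n = 2π × 0.816 = 5.127 rad/s.
m = k/ω_n² = 3930/5.127² = 3930/26.29 = 149.5 kg.

150 kg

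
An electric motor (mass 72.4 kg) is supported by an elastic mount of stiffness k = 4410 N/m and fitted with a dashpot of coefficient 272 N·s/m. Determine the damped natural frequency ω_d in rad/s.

ω_n = √(k/m) = √(4410/72.4) = 7.805 rad/s.
Critical damping c_c = 2√(k·m) = 2√(4410 × 72.4) = 1130 N·s/m, so ζ = c/c_c = 272/1130 = 0.2407.
ω_d = ω_n√(1 − ζ²) = 7.805 × √(1 − 0.0579) = 7.575 rad/s.

7.58 rad/s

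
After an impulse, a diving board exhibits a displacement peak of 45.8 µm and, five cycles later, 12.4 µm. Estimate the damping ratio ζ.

0.0416

Logarithmic decrement δ = (1/n)·ln(x₀/x_n) = (1/5)·ln(45.8/12.4) = (1/5)·ln(3.694) = 0.2613.
ζ = δ/√(4π² + δ²) = 0.2613/√(39.48 + 0.0683) = 0.2613/6.289 = 0.04155.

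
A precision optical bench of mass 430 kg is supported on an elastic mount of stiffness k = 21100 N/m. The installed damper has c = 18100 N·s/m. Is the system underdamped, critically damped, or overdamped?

c_c = 2√(k·m) = 6024 N·s/m; ζ = c/c_c = 18100/6024 = 3.00.
Since ζ > 1 the system is overdamped.

overdamped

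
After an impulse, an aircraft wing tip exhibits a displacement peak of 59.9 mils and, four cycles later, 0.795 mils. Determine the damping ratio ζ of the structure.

Logarithmic decrement δ = (1/n)·ln(x₀/x_n) = (1/4)·ln(59.9/0.795) = (1/4)·ln(75.35) = 1.081.
ζ = δ/√(4π² + δ²) = 1.081/√(39.48 + 1.17) = 1.081/6.375 = 0.1695.

0.169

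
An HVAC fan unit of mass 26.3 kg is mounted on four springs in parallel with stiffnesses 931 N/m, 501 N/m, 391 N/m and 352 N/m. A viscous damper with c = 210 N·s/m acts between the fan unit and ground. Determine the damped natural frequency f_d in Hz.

Parallel springs add: k_eq = 931 + 501 + 391 + 352 = 2175 N/m.
ω_n = √(k_eq/m) = √(2175/26.3) = 9.094 rad/s.
Critical damping c_c = 2√(k_eq·m) = 2√(2175 × 26.3) = 478.3 N·s/m, so ζ = c/c_c = 210/478.3 = 0.4390.
ω_d = ω_n√(1 − ζ²) = 9.094 × √(1 − 0.193) = 8.171 rad/s.
f_d = ω_d/(2π) = 1.300 Hz.

1.30 Hz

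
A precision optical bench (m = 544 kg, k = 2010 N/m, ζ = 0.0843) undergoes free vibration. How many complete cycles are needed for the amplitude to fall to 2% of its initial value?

8 cycles

Logarithmic decrement δ = 2πζ/√(1 − ζ²) = 2π × 0.08430/√(1 − 0.00711) = 0.5316.
x_n/x₀ = e^(−nδ) ≤ 0.02; take ln: n ≥ ln(1/0.02)/δ = 3.912/0.5316 = 7.359.
So 8 complete cycles are required.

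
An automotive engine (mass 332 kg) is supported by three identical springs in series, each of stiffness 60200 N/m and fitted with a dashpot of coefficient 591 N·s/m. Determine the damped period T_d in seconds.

Series springs: 1/k_eq = 3/60200, so k_eq = 60200/3 = 20070 N/m.
ω_n = √(k_eq/m) = √(20070/332) = 7.774 rad/s.
Critical damping c_c = 2√(k_eq·m) = 2√(20070 × 332) = 5162 N·s/m, so ζ = c/c_c = 591/5162 = 0.1145.
ω_d = ω_n√(1 − ζ²) = 7.774 × √(1 − 0.0131) = 7.723 rad/s.
T_d = 2π/ω_d = 0.8135 s.

0.814 s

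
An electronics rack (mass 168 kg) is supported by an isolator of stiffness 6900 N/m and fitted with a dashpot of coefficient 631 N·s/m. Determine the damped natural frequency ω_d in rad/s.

ω_n = √(k/m) = √(6900/168) = 6.409 rad/s.
Critical damping c_c = 2√(k·m) = 2√(6900 × 168) = 2153 N·s/m, so ζ = c/c_c = 631/2153 = 0.2930.
ω_d = ω_n√(1 − ζ²) = 6.409 × √(1 − 0.0859) = 6.127 rad/s.

6.13 rad/s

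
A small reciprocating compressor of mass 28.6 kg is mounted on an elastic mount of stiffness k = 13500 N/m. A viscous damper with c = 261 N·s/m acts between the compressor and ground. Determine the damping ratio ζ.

0.210

ω_n = √(k/m) = √(13500/28.6) = 21.73 rad/s.
Critical damping c_c = 2√(k·m) = 2√(13500 × 28.6) = 1243 N·s/m, so ζ = c/c_c = 261/1243 = 0.2100.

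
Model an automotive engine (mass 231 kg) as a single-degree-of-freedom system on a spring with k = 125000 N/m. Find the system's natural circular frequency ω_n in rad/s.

23.3 rad/s

ω_n = √(k/m) = √(125000/231) = √541.1 = 23.26 rad/s.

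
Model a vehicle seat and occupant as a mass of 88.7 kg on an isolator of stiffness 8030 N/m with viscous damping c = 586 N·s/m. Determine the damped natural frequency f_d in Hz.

ω_n = √(k/m) = √(8030/88.7) = 9.515 rad/s.
Critical damping c_c = 2√(k·m) = 2√(8030 × 88.7) = 1688 N·s/m, so ζ = c/c_c = 586/1688 = 0.3472.
ω_d = ω_n√(1 − ζ²) = 9.515 × √(1 − 0.121) = 8.923 rad/s.
f_d = ω_d/(2π) = 1.420 Hz.

1.42 Hz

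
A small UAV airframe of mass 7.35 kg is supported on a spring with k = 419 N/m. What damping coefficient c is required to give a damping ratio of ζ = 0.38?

42.2 N·s/m

c_c = 2√(k·m) = 2√(419.0 × 7.35) = 111.0 N·s/m.
c = ζ·c_c = 0.38 × 111.0 = 42.18 N·s/m.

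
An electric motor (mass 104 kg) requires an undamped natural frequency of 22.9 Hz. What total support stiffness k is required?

ω_n = 2πf_n = 2π × 22.9 = 143.9 rad/s.
k = m·ω_n² = 104 × 143.9² = 104 × 20700 = 2153000 N/m.

2150000 N/m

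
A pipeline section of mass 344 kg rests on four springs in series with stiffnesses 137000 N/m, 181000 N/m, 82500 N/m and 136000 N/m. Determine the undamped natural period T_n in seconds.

0.662 s

Series springs: 1/k_eq = 1/137000 + 1/181000 + 1/82500 + 1/136000 = 3.230×10^-5, so k_eq = 30960 N/m.
ω_n = √(k_eq/m) = √(30960/344) = √90.00 = 9.487 rad/s.
T_n = 2π/ω_n = 6.283/9.487 = 0.6623 s.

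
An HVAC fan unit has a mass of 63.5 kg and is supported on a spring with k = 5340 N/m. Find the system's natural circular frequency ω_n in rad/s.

9.17 rad/s

ω_n = √(k/m) = √(5340/63.5) = √84.09 = 9.170 rad/s.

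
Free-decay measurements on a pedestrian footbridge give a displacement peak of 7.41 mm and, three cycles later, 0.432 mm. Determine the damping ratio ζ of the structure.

0.149

Logarithmic decrement δ = (1/n)·ln(x₀/x_n) = (1/3)·ln(7.41/0.432) = (1/3)·ln(17.15) = 0.9474.
ζ = δ/√(4π² + δ²) = 0.9474/√(39.48 + 0.898) = 0.9474/6.354 = 0.1491.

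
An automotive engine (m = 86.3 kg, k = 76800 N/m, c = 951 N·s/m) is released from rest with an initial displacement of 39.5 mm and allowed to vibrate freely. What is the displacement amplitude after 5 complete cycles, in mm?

ζ = c/(2√(km)) = 951/(2√(76800 × 86.3)) = 951/5149 = 0.1847.
Logarithmic decrement δ = 2πζ/√(1 − ζ²) = 2π × 0.1847/√(1 − 0.0341) = 1.181.
After n cycles, x_n/x₀ = e^(−nδ), so x_5 = 39.5 × e^(−5 × 1.181) = 39.5 × 0.002728 = 0.1078 mm.

0.108 mm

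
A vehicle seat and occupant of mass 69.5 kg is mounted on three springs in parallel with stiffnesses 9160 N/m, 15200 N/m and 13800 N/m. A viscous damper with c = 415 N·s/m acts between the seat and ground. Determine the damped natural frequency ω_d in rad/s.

23.2 rad/s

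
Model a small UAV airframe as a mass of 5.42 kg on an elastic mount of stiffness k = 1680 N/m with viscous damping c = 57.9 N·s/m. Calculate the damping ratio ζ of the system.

0.303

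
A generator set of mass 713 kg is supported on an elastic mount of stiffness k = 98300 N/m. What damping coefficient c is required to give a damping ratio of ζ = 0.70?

11700 N·s/m

c_c = 2√(k·m) = 2√(98300 × 713) = 16740 N·s/m.
c = ζ·c_c = 0.70 × 16740 = 11720 N·s/m.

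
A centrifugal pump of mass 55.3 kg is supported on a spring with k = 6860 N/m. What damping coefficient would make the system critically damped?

1230 N·s/m

c_c = 2√(k·m) = 2√(6860 × 55.3) = 2 × 615.9 = 1232 N·s/m.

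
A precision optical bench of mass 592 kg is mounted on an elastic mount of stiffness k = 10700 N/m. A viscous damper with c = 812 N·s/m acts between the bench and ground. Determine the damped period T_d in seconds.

1.50 s

ω_n = √(k/m) = √(10700/592) = 4.251 rad/s.
Critical damping c_c = 2√(k·m) = 2√(10700 × 592) = 5034 N·s/m, so ζ = c/c_c = 812/5034 = 0.1613.
ω_d = ω_n√(1 − ζ²) = 4.251 × √(1 − 0.0260) = 4.196 rad/s.
T_d = 2π/ω_d = 1.498 s.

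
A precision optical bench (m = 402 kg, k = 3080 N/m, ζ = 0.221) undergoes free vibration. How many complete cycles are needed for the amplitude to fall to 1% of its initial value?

Logarithmic decrement δ = 2πζ/√(1 − ζ²) = 2π × 0.2210/√(1 − 0.0488) = 1.424.
x_n/x₀ = e^(−nδ) ≤ 0.01; take ln: n ≥ ln(1/0.01)/δ = 4.605/1.424 = 3.234.
So 4 complete cycles are required.

4 cycles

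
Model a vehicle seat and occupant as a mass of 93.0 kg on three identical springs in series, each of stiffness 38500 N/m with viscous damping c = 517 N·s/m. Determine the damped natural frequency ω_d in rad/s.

11.4 rad/s

Series springs: 1/k_eq = 3/38500, so k_eq = 38500/3 = 12830 N/m.
ω_n = √(k_eq/m) = √(12830/93.0) = 11.75 rad/s.
Critical damping c_c = 2√(k_eq·m) = 2√(12830 × 93.0) = 2185 N·s/m, so ζ = c/c_c = 517/2185 = 0.2366.
ω_d = ω_n√(1 − ζ²) = 11.75 × √(1 − 0.0560) = 11.41 rad/s.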